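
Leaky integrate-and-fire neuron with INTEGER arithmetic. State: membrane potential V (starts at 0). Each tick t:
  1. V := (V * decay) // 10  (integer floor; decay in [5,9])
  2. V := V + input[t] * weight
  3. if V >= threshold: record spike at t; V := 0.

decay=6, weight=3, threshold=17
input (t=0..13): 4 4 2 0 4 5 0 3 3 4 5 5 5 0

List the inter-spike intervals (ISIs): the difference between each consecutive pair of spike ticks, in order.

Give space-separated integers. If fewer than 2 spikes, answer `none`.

t=0: input=4 -> V=12
t=1: input=4 -> V=0 FIRE
t=2: input=2 -> V=6
t=3: input=0 -> V=3
t=4: input=4 -> V=13
t=5: input=5 -> V=0 FIRE
t=6: input=0 -> V=0
t=7: input=3 -> V=9
t=8: input=3 -> V=14
t=9: input=4 -> V=0 FIRE
t=10: input=5 -> V=15
t=11: input=5 -> V=0 FIRE
t=12: input=5 -> V=15
t=13: input=0 -> V=9

Answer: 4 4 2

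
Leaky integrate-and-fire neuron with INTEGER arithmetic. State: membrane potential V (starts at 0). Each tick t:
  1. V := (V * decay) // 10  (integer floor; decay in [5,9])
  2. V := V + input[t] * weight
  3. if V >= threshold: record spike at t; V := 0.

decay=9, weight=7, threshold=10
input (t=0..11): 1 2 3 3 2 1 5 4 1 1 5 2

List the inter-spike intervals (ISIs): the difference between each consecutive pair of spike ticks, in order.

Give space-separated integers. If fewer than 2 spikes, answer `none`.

Answer: 1 1 1 2 1 2 1 1

Derivation:
t=0: input=1 -> V=7
t=1: input=2 -> V=0 FIRE
t=2: input=3 -> V=0 FIRE
t=3: input=3 -> V=0 FIRE
t=4: input=2 -> V=0 FIRE
t=5: input=1 -> V=7
t=6: input=5 -> V=0 FIRE
t=7: input=4 -> V=0 FIRE
t=8: input=1 -> V=7
t=9: input=1 -> V=0 FIRE
t=10: input=5 -> V=0 FIRE
t=11: input=2 -> V=0 FIRE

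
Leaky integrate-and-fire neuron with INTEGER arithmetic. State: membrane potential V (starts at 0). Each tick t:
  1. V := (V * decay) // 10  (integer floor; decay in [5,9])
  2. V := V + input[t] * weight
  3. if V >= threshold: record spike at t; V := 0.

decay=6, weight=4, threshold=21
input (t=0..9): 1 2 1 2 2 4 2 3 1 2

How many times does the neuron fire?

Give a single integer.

Answer: 1

Derivation:
t=0: input=1 -> V=4
t=1: input=2 -> V=10
t=2: input=1 -> V=10
t=3: input=2 -> V=14
t=4: input=2 -> V=16
t=5: input=4 -> V=0 FIRE
t=6: input=2 -> V=8
t=7: input=3 -> V=16
t=8: input=1 -> V=13
t=9: input=2 -> V=15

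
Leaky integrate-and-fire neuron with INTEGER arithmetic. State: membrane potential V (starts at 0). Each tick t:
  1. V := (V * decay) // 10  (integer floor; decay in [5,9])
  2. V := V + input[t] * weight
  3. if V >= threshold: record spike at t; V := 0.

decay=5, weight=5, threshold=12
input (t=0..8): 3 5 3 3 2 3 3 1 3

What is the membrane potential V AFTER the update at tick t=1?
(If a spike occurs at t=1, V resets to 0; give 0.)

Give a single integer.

Answer: 0

Derivation:
t=0: input=3 -> V=0 FIRE
t=1: input=5 -> V=0 FIRE
t=2: input=3 -> V=0 FIRE
t=3: input=3 -> V=0 FIRE
t=4: input=2 -> V=10
t=5: input=3 -> V=0 FIRE
t=6: input=3 -> V=0 FIRE
t=7: input=1 -> V=5
t=8: input=3 -> V=0 FIRE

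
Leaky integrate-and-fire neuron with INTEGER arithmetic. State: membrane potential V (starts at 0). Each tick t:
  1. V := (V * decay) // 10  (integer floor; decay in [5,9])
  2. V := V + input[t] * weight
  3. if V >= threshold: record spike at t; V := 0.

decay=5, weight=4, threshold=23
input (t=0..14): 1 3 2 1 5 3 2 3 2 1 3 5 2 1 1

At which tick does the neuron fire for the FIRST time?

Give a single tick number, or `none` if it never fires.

t=0: input=1 -> V=4
t=1: input=3 -> V=14
t=2: input=2 -> V=15
t=3: input=1 -> V=11
t=4: input=5 -> V=0 FIRE
t=5: input=3 -> V=12
t=6: input=2 -> V=14
t=7: input=3 -> V=19
t=8: input=2 -> V=17
t=9: input=1 -> V=12
t=10: input=3 -> V=18
t=11: input=5 -> V=0 FIRE
t=12: input=2 -> V=8
t=13: input=1 -> V=8
t=14: input=1 -> V=8

Answer: 4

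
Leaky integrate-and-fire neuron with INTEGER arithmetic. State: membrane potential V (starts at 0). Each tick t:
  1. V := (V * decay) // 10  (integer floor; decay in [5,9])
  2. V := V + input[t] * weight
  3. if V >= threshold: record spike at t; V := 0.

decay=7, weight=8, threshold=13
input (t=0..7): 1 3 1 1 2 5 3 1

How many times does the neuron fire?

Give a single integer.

t=0: input=1 -> V=8
t=1: input=3 -> V=0 FIRE
t=2: input=1 -> V=8
t=3: input=1 -> V=0 FIRE
t=4: input=2 -> V=0 FIRE
t=5: input=5 -> V=0 FIRE
t=6: input=3 -> V=0 FIRE
t=7: input=1 -> V=8

Answer: 5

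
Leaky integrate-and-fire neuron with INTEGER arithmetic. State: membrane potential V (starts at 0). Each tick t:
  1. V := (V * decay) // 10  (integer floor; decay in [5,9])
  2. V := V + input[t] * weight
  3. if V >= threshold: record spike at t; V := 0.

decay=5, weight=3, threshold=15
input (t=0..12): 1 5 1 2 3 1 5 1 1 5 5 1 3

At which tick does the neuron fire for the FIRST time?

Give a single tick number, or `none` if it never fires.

t=0: input=1 -> V=3
t=1: input=5 -> V=0 FIRE
t=2: input=1 -> V=3
t=3: input=2 -> V=7
t=4: input=3 -> V=12
t=5: input=1 -> V=9
t=6: input=5 -> V=0 FIRE
t=7: input=1 -> V=3
t=8: input=1 -> V=4
t=9: input=5 -> V=0 FIRE
t=10: input=5 -> V=0 FIRE
t=11: input=1 -> V=3
t=12: input=3 -> V=10

Answer: 1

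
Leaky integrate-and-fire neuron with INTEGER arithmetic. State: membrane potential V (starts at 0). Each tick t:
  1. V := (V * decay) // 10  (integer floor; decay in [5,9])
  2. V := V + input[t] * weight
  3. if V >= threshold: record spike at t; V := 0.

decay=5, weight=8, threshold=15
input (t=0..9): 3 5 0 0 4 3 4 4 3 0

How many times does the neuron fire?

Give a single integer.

t=0: input=3 -> V=0 FIRE
t=1: input=5 -> V=0 FIRE
t=2: input=0 -> V=0
t=3: input=0 -> V=0
t=4: input=4 -> V=0 FIRE
t=5: input=3 -> V=0 FIRE
t=6: input=4 -> V=0 FIRE
t=7: input=4 -> V=0 FIRE
t=8: input=3 -> V=0 FIRE
t=9: input=0 -> V=0

Answer: 7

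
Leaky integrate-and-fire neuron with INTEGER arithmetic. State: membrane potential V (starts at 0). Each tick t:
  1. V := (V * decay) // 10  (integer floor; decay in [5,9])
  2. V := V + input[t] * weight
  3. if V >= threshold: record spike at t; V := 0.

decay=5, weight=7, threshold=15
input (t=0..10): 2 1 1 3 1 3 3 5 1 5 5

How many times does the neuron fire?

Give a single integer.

t=0: input=2 -> V=14
t=1: input=1 -> V=14
t=2: input=1 -> V=14
t=3: input=3 -> V=0 FIRE
t=4: input=1 -> V=7
t=5: input=3 -> V=0 FIRE
t=6: input=3 -> V=0 FIRE
t=7: input=5 -> V=0 FIRE
t=8: input=1 -> V=7
t=9: input=5 -> V=0 FIRE
t=10: input=5 -> V=0 FIRE

Answer: 6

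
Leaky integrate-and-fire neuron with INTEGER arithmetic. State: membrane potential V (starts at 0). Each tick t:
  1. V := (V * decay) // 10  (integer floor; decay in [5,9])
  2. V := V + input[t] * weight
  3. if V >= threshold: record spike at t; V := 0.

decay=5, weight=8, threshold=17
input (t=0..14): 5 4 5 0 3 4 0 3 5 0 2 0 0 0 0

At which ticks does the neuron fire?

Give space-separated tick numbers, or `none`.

Answer: 0 1 2 4 5 7 8

Derivation:
t=0: input=5 -> V=0 FIRE
t=1: input=4 -> V=0 FIRE
t=2: input=5 -> V=0 FIRE
t=3: input=0 -> V=0
t=4: input=3 -> V=0 FIRE
t=5: input=4 -> V=0 FIRE
t=6: input=0 -> V=0
t=7: input=3 -> V=0 FIRE
t=8: input=5 -> V=0 FIRE
t=9: input=0 -> V=0
t=10: input=2 -> V=16
t=11: input=0 -> V=8
t=12: input=0 -> V=4
t=13: input=0 -> V=2
t=14: input=0 -> V=1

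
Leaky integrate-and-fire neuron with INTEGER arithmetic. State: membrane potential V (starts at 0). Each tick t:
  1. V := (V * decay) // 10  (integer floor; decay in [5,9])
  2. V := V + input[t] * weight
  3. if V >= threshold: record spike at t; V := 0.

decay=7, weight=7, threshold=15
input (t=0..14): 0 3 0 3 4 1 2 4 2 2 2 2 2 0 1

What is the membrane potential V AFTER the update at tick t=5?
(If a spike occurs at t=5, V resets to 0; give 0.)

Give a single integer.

Answer: 7

Derivation:
t=0: input=0 -> V=0
t=1: input=3 -> V=0 FIRE
t=2: input=0 -> V=0
t=3: input=3 -> V=0 FIRE
t=4: input=4 -> V=0 FIRE
t=5: input=1 -> V=7
t=6: input=2 -> V=0 FIRE
t=7: input=4 -> V=0 FIRE
t=8: input=2 -> V=14
t=9: input=2 -> V=0 FIRE
t=10: input=2 -> V=14
t=11: input=2 -> V=0 FIRE
t=12: input=2 -> V=14
t=13: input=0 -> V=9
t=14: input=1 -> V=13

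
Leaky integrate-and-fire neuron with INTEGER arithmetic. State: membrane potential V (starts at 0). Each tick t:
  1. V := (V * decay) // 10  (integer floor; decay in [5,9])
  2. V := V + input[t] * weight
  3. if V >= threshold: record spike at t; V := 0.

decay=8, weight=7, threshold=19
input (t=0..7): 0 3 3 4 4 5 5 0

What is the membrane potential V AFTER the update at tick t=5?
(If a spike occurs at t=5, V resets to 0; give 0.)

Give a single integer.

Answer: 0

Derivation:
t=0: input=0 -> V=0
t=1: input=3 -> V=0 FIRE
t=2: input=3 -> V=0 FIRE
t=3: input=4 -> V=0 FIRE
t=4: input=4 -> V=0 FIRE
t=5: input=5 -> V=0 FIRE
t=6: input=5 -> V=0 FIRE
t=7: input=0 -> V=0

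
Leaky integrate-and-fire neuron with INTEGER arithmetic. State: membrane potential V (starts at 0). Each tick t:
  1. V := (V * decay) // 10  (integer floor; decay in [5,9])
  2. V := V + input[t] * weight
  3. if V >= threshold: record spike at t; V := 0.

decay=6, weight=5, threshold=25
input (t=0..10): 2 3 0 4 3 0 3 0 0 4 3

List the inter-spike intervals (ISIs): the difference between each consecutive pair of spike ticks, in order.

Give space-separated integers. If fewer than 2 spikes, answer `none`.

Answer: 7

Derivation:
t=0: input=2 -> V=10
t=1: input=3 -> V=21
t=2: input=0 -> V=12
t=3: input=4 -> V=0 FIRE
t=4: input=3 -> V=15
t=5: input=0 -> V=9
t=6: input=3 -> V=20
t=7: input=0 -> V=12
t=8: input=0 -> V=7
t=9: input=4 -> V=24
t=10: input=3 -> V=0 FIRE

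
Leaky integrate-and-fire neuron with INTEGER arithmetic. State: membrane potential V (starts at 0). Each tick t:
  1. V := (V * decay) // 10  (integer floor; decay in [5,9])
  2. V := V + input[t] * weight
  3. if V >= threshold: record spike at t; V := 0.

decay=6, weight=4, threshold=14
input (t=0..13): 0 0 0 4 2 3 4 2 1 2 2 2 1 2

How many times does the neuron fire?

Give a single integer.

Answer: 4

Derivation:
t=0: input=0 -> V=0
t=1: input=0 -> V=0
t=2: input=0 -> V=0
t=3: input=4 -> V=0 FIRE
t=4: input=2 -> V=8
t=5: input=3 -> V=0 FIRE
t=6: input=4 -> V=0 FIRE
t=7: input=2 -> V=8
t=8: input=1 -> V=8
t=9: input=2 -> V=12
t=10: input=2 -> V=0 FIRE
t=11: input=2 -> V=8
t=12: input=1 -> V=8
t=13: input=2 -> V=12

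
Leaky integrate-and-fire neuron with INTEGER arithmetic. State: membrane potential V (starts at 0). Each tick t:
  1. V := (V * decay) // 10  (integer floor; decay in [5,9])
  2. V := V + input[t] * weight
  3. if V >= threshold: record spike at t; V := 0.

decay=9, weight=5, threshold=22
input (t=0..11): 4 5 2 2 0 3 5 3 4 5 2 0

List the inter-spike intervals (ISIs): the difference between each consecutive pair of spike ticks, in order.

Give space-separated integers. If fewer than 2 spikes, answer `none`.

t=0: input=4 -> V=20
t=1: input=5 -> V=0 FIRE
t=2: input=2 -> V=10
t=3: input=2 -> V=19
t=4: input=0 -> V=17
t=5: input=3 -> V=0 FIRE
t=6: input=5 -> V=0 FIRE
t=7: input=3 -> V=15
t=8: input=4 -> V=0 FIRE
t=9: input=5 -> V=0 FIRE
t=10: input=2 -> V=10
t=11: input=0 -> V=9

Answer: 4 1 2 1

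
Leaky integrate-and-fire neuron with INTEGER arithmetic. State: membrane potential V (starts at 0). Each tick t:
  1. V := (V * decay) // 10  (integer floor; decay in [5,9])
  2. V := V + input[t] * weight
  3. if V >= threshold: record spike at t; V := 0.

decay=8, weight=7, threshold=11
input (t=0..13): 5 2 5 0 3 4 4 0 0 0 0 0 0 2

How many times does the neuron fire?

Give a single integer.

t=0: input=5 -> V=0 FIRE
t=1: input=2 -> V=0 FIRE
t=2: input=5 -> V=0 FIRE
t=3: input=0 -> V=0
t=4: input=3 -> V=0 FIRE
t=5: input=4 -> V=0 FIRE
t=6: input=4 -> V=0 FIRE
t=7: input=0 -> V=0
t=8: input=0 -> V=0
t=9: input=0 -> V=0
t=10: input=0 -> V=0
t=11: input=0 -> V=0
t=12: input=0 -> V=0
t=13: input=2 -> V=0 FIRE

Answer: 7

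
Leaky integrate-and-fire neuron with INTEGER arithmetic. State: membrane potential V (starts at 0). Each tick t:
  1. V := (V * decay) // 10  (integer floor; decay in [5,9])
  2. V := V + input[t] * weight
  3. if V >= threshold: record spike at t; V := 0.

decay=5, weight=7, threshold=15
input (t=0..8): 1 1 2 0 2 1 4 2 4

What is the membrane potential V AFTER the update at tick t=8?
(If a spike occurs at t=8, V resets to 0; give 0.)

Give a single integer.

t=0: input=1 -> V=7
t=1: input=1 -> V=10
t=2: input=2 -> V=0 FIRE
t=3: input=0 -> V=0
t=4: input=2 -> V=14
t=5: input=1 -> V=14
t=6: input=4 -> V=0 FIRE
t=7: input=2 -> V=14
t=8: input=4 -> V=0 FIRE

Answer: 0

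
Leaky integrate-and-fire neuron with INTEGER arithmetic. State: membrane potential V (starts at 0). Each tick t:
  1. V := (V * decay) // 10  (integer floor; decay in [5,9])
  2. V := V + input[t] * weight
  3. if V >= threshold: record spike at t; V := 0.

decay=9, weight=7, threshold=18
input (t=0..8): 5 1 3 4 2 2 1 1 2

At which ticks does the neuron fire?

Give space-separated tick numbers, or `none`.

t=0: input=5 -> V=0 FIRE
t=1: input=1 -> V=7
t=2: input=3 -> V=0 FIRE
t=3: input=4 -> V=0 FIRE
t=4: input=2 -> V=14
t=5: input=2 -> V=0 FIRE
t=6: input=1 -> V=7
t=7: input=1 -> V=13
t=8: input=2 -> V=0 FIRE

Answer: 0 2 3 5 8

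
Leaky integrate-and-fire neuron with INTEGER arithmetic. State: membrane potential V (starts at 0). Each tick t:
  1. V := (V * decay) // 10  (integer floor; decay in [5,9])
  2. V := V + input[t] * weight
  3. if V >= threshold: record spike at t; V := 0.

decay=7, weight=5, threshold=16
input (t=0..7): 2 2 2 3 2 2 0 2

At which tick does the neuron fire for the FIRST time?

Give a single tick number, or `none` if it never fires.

t=0: input=2 -> V=10
t=1: input=2 -> V=0 FIRE
t=2: input=2 -> V=10
t=3: input=3 -> V=0 FIRE
t=4: input=2 -> V=10
t=5: input=2 -> V=0 FIRE
t=6: input=0 -> V=0
t=7: input=2 -> V=10

Answer: 1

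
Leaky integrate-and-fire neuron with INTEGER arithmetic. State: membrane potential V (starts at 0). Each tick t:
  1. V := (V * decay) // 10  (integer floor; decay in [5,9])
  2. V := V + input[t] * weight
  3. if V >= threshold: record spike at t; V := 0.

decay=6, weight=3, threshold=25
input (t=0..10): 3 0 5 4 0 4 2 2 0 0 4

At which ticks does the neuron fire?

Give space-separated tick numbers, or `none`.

t=0: input=3 -> V=9
t=1: input=0 -> V=5
t=2: input=5 -> V=18
t=3: input=4 -> V=22
t=4: input=0 -> V=13
t=5: input=4 -> V=19
t=6: input=2 -> V=17
t=7: input=2 -> V=16
t=8: input=0 -> V=9
t=9: input=0 -> V=5
t=10: input=4 -> V=15

Answer: none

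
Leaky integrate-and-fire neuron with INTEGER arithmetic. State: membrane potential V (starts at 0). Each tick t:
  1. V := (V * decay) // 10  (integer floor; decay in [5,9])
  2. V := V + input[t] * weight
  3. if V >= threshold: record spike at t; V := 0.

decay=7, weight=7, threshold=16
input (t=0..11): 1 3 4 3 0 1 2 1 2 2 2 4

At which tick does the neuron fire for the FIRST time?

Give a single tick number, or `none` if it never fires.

Answer: 1

Derivation:
t=0: input=1 -> V=7
t=1: input=3 -> V=0 FIRE
t=2: input=4 -> V=0 FIRE
t=3: input=3 -> V=0 FIRE
t=4: input=0 -> V=0
t=5: input=1 -> V=7
t=6: input=2 -> V=0 FIRE
t=7: input=1 -> V=7
t=8: input=2 -> V=0 FIRE
t=9: input=2 -> V=14
t=10: input=2 -> V=0 FIRE
t=11: input=4 -> V=0 FIRE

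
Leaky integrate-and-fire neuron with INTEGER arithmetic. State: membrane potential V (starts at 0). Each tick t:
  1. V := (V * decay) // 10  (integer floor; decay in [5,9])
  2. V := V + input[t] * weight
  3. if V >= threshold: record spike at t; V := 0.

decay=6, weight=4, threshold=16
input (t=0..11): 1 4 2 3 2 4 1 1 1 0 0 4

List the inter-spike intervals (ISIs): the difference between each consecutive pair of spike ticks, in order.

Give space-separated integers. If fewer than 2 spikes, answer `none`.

Answer: 2 2 6

Derivation:
t=0: input=1 -> V=4
t=1: input=4 -> V=0 FIRE
t=2: input=2 -> V=8
t=3: input=3 -> V=0 FIRE
t=4: input=2 -> V=8
t=5: input=4 -> V=0 FIRE
t=6: input=1 -> V=4
t=7: input=1 -> V=6
t=8: input=1 -> V=7
t=9: input=0 -> V=4
t=10: input=0 -> V=2
t=11: input=4 -> V=0 FIRE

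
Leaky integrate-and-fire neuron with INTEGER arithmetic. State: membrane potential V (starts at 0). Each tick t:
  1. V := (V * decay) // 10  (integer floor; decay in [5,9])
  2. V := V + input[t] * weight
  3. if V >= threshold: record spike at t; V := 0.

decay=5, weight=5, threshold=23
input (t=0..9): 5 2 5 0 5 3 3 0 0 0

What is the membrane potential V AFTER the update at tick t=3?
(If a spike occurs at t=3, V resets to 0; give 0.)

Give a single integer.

t=0: input=5 -> V=0 FIRE
t=1: input=2 -> V=10
t=2: input=5 -> V=0 FIRE
t=3: input=0 -> V=0
t=4: input=5 -> V=0 FIRE
t=5: input=3 -> V=15
t=6: input=3 -> V=22
t=7: input=0 -> V=11
t=8: input=0 -> V=5
t=9: input=0 -> V=2

Answer: 0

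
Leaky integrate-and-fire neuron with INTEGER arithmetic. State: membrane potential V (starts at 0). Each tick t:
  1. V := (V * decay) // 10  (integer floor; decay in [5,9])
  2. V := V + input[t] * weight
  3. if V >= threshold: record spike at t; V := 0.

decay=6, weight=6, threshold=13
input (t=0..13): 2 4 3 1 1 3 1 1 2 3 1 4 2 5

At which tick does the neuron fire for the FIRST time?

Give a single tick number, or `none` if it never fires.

Answer: 1

Derivation:
t=0: input=2 -> V=12
t=1: input=4 -> V=0 FIRE
t=2: input=3 -> V=0 FIRE
t=3: input=1 -> V=6
t=4: input=1 -> V=9
t=5: input=3 -> V=0 FIRE
t=6: input=1 -> V=6
t=7: input=1 -> V=9
t=8: input=2 -> V=0 FIRE
t=9: input=3 -> V=0 FIRE
t=10: input=1 -> V=6
t=11: input=4 -> V=0 FIRE
t=12: input=2 -> V=12
t=13: input=5 -> V=0 FIRE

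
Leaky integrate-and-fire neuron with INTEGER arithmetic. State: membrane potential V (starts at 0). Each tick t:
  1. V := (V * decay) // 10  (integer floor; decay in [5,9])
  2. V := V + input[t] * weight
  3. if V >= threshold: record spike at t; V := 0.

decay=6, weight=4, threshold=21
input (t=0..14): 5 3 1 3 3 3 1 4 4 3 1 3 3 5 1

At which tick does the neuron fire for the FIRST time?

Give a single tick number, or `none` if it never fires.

t=0: input=5 -> V=20
t=1: input=3 -> V=0 FIRE
t=2: input=1 -> V=4
t=3: input=3 -> V=14
t=4: input=3 -> V=20
t=5: input=3 -> V=0 FIRE
t=6: input=1 -> V=4
t=7: input=4 -> V=18
t=8: input=4 -> V=0 FIRE
t=9: input=3 -> V=12
t=10: input=1 -> V=11
t=11: input=3 -> V=18
t=12: input=3 -> V=0 FIRE
t=13: input=5 -> V=20
t=14: input=1 -> V=16

Answer: 1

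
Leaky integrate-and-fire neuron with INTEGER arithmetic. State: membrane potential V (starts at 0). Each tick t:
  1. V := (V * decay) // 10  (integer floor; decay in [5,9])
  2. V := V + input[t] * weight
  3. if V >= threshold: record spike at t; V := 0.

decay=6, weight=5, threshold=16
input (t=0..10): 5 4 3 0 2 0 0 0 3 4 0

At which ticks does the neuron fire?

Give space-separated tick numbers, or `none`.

Answer: 0 1 8 9

Derivation:
t=0: input=5 -> V=0 FIRE
t=1: input=4 -> V=0 FIRE
t=2: input=3 -> V=15
t=3: input=0 -> V=9
t=4: input=2 -> V=15
t=5: input=0 -> V=9
t=6: input=0 -> V=5
t=7: input=0 -> V=3
t=8: input=3 -> V=0 FIRE
t=9: input=4 -> V=0 FIRE
t=10: input=0 -> V=0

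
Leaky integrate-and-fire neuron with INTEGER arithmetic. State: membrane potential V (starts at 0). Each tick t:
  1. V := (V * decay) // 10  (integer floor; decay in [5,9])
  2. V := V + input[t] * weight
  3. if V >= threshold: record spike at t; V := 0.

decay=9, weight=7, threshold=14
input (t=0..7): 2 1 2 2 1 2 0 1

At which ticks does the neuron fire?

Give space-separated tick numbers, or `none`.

Answer: 0 2 3 5

Derivation:
t=0: input=2 -> V=0 FIRE
t=1: input=1 -> V=7
t=2: input=2 -> V=0 FIRE
t=3: input=2 -> V=0 FIRE
t=4: input=1 -> V=7
t=5: input=2 -> V=0 FIRE
t=6: input=0 -> V=0
t=7: input=1 -> V=7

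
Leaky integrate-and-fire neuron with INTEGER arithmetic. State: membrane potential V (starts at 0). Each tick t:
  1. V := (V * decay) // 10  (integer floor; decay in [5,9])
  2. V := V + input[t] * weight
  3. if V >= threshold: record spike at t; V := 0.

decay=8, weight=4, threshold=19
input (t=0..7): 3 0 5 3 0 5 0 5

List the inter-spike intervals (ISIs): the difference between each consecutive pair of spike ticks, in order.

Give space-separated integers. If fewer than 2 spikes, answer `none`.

Answer: 3 2

Derivation:
t=0: input=3 -> V=12
t=1: input=0 -> V=9
t=2: input=5 -> V=0 FIRE
t=3: input=3 -> V=12
t=4: input=0 -> V=9
t=5: input=5 -> V=0 FIRE
t=6: input=0 -> V=0
t=7: input=5 -> V=0 FIRE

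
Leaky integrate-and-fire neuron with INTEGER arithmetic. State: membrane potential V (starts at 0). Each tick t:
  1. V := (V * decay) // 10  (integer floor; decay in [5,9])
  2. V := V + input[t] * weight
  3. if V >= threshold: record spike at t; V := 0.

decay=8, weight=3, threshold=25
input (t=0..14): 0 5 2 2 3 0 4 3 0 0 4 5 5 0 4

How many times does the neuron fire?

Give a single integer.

Answer: 2

Derivation:
t=0: input=0 -> V=0
t=1: input=5 -> V=15
t=2: input=2 -> V=18
t=3: input=2 -> V=20
t=4: input=3 -> V=0 FIRE
t=5: input=0 -> V=0
t=6: input=4 -> V=12
t=7: input=3 -> V=18
t=8: input=0 -> V=14
t=9: input=0 -> V=11
t=10: input=4 -> V=20
t=11: input=5 -> V=0 FIRE
t=12: input=5 -> V=15
t=13: input=0 -> V=12
t=14: input=4 -> V=21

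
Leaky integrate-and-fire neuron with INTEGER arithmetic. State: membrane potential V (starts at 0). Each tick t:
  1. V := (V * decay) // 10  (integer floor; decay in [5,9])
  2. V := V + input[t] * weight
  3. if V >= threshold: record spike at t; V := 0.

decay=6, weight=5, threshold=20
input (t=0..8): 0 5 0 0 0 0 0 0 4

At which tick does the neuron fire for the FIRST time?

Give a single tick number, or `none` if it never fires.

Answer: 1

Derivation:
t=0: input=0 -> V=0
t=1: input=5 -> V=0 FIRE
t=2: input=0 -> V=0
t=3: input=0 -> V=0
t=4: input=0 -> V=0
t=5: input=0 -> V=0
t=6: input=0 -> V=0
t=7: input=0 -> V=0
t=8: input=4 -> V=0 FIRE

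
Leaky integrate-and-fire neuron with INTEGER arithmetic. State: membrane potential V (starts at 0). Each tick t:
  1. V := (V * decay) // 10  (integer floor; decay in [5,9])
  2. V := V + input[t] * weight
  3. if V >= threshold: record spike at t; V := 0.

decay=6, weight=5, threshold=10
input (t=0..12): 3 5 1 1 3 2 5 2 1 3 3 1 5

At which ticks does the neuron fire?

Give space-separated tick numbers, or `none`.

Answer: 0 1 4 5 6 7 9 10 12

Derivation:
t=0: input=3 -> V=0 FIRE
t=1: input=5 -> V=0 FIRE
t=2: input=1 -> V=5
t=3: input=1 -> V=8
t=4: input=3 -> V=0 FIRE
t=5: input=2 -> V=0 FIRE
t=6: input=5 -> V=0 FIRE
t=7: input=2 -> V=0 FIRE
t=8: input=1 -> V=5
t=9: input=3 -> V=0 FIRE
t=10: input=3 -> V=0 FIRE
t=11: input=1 -> V=5
t=12: input=5 -> V=0 FIRE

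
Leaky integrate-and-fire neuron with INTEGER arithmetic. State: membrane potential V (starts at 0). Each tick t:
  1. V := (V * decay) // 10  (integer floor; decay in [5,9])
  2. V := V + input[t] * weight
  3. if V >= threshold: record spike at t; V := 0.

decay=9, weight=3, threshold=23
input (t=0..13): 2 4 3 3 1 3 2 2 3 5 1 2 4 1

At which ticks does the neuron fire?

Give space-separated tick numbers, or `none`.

Answer: 2 7 9

Derivation:
t=0: input=2 -> V=6
t=1: input=4 -> V=17
t=2: input=3 -> V=0 FIRE
t=3: input=3 -> V=9
t=4: input=1 -> V=11
t=5: input=3 -> V=18
t=6: input=2 -> V=22
t=7: input=2 -> V=0 FIRE
t=8: input=3 -> V=9
t=9: input=5 -> V=0 FIRE
t=10: input=1 -> V=3
t=11: input=2 -> V=8
t=12: input=4 -> V=19
t=13: input=1 -> V=20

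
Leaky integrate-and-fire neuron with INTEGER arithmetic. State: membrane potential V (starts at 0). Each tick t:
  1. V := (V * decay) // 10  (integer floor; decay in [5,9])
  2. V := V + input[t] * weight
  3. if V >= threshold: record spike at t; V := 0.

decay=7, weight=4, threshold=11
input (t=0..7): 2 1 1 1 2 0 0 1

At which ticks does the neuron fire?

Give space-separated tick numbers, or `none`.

t=0: input=2 -> V=8
t=1: input=1 -> V=9
t=2: input=1 -> V=10
t=3: input=1 -> V=0 FIRE
t=4: input=2 -> V=8
t=5: input=0 -> V=5
t=6: input=0 -> V=3
t=7: input=1 -> V=6

Answer: 3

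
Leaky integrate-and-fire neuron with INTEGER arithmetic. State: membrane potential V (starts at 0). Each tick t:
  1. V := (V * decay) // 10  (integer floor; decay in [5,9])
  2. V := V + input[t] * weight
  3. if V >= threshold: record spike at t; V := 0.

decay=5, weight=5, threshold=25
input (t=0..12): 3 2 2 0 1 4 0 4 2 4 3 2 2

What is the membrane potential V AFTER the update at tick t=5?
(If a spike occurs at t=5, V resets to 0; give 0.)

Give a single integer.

t=0: input=3 -> V=15
t=1: input=2 -> V=17
t=2: input=2 -> V=18
t=3: input=0 -> V=9
t=4: input=1 -> V=9
t=5: input=4 -> V=24
t=6: input=0 -> V=12
t=7: input=4 -> V=0 FIRE
t=8: input=2 -> V=10
t=9: input=4 -> V=0 FIRE
t=10: input=3 -> V=15
t=11: input=2 -> V=17
t=12: input=2 -> V=18

Answer: 24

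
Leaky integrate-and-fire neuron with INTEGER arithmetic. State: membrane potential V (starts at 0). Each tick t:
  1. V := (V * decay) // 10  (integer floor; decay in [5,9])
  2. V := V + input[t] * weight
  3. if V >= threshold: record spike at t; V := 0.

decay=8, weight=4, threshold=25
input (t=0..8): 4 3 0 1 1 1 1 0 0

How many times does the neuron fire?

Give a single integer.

Answer: 0

Derivation:
t=0: input=4 -> V=16
t=1: input=3 -> V=24
t=2: input=0 -> V=19
t=3: input=1 -> V=19
t=4: input=1 -> V=19
t=5: input=1 -> V=19
t=6: input=1 -> V=19
t=7: input=0 -> V=15
t=8: input=0 -> V=12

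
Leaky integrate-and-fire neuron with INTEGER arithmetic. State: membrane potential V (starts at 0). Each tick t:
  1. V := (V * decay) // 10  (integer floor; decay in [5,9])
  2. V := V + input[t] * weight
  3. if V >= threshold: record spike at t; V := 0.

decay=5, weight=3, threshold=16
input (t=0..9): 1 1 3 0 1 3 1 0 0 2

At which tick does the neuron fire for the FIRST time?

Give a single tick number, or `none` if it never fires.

t=0: input=1 -> V=3
t=1: input=1 -> V=4
t=2: input=3 -> V=11
t=3: input=0 -> V=5
t=4: input=1 -> V=5
t=5: input=3 -> V=11
t=6: input=1 -> V=8
t=7: input=0 -> V=4
t=8: input=0 -> V=2
t=9: input=2 -> V=7

Answer: none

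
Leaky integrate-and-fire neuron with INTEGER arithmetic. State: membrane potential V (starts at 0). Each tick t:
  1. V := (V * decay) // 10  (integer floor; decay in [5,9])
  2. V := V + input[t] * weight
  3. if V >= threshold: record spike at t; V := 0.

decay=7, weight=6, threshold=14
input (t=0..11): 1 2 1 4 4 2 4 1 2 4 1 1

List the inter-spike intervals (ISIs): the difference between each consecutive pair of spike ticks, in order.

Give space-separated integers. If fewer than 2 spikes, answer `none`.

Answer: 2 1 2 2 1

Derivation:
t=0: input=1 -> V=6
t=1: input=2 -> V=0 FIRE
t=2: input=1 -> V=6
t=3: input=4 -> V=0 FIRE
t=4: input=4 -> V=0 FIRE
t=5: input=2 -> V=12
t=6: input=4 -> V=0 FIRE
t=7: input=1 -> V=6
t=8: input=2 -> V=0 FIRE
t=9: input=4 -> V=0 FIRE
t=10: input=1 -> V=6
t=11: input=1 -> V=10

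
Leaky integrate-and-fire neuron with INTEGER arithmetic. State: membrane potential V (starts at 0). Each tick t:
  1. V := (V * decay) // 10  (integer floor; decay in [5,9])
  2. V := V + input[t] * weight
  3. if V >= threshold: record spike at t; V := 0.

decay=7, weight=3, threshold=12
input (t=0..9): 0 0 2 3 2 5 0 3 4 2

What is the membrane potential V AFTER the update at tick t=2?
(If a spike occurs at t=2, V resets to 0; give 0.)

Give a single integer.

Answer: 6

Derivation:
t=0: input=0 -> V=0
t=1: input=0 -> V=0
t=2: input=2 -> V=6
t=3: input=3 -> V=0 FIRE
t=4: input=2 -> V=6
t=5: input=5 -> V=0 FIRE
t=6: input=0 -> V=0
t=7: input=3 -> V=9
t=8: input=4 -> V=0 FIRE
t=9: input=2 -> V=6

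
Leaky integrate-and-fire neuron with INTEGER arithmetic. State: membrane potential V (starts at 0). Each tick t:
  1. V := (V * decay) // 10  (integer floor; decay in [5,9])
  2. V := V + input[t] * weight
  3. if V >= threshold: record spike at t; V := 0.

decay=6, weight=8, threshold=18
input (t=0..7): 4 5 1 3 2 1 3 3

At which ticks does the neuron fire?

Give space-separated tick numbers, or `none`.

t=0: input=4 -> V=0 FIRE
t=1: input=5 -> V=0 FIRE
t=2: input=1 -> V=8
t=3: input=3 -> V=0 FIRE
t=4: input=2 -> V=16
t=5: input=1 -> V=17
t=6: input=3 -> V=0 FIRE
t=7: input=3 -> V=0 FIRE

Answer: 0 1 3 6 7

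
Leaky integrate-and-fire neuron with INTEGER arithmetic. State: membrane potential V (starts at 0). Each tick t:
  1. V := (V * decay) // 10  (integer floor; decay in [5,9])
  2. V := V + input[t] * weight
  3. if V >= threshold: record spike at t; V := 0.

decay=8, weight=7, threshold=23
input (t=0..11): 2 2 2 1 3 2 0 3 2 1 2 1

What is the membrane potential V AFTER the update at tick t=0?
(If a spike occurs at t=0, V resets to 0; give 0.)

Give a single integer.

t=0: input=2 -> V=14
t=1: input=2 -> V=0 FIRE
t=2: input=2 -> V=14
t=3: input=1 -> V=18
t=4: input=3 -> V=0 FIRE
t=5: input=2 -> V=14
t=6: input=0 -> V=11
t=7: input=3 -> V=0 FIRE
t=8: input=2 -> V=14
t=9: input=1 -> V=18
t=10: input=2 -> V=0 FIRE
t=11: input=1 -> V=7

Answer: 14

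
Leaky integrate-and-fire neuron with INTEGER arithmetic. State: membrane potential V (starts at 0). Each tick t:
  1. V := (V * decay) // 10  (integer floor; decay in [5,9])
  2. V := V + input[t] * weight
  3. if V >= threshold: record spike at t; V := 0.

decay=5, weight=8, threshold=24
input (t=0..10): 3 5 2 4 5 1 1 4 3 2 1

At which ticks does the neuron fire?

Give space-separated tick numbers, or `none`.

t=0: input=3 -> V=0 FIRE
t=1: input=5 -> V=0 FIRE
t=2: input=2 -> V=16
t=3: input=4 -> V=0 FIRE
t=4: input=5 -> V=0 FIRE
t=5: input=1 -> V=8
t=6: input=1 -> V=12
t=7: input=4 -> V=0 FIRE
t=8: input=3 -> V=0 FIRE
t=9: input=2 -> V=16
t=10: input=1 -> V=16

Answer: 0 1 3 4 7 8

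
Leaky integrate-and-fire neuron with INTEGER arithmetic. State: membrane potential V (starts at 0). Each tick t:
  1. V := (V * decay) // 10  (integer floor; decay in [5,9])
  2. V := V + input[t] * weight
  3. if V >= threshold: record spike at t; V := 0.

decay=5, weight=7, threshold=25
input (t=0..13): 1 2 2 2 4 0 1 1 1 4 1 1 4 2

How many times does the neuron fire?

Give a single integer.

t=0: input=1 -> V=7
t=1: input=2 -> V=17
t=2: input=2 -> V=22
t=3: input=2 -> V=0 FIRE
t=4: input=4 -> V=0 FIRE
t=5: input=0 -> V=0
t=6: input=1 -> V=7
t=7: input=1 -> V=10
t=8: input=1 -> V=12
t=9: input=4 -> V=0 FIRE
t=10: input=1 -> V=7
t=11: input=1 -> V=10
t=12: input=4 -> V=0 FIRE
t=13: input=2 -> V=14

Answer: 4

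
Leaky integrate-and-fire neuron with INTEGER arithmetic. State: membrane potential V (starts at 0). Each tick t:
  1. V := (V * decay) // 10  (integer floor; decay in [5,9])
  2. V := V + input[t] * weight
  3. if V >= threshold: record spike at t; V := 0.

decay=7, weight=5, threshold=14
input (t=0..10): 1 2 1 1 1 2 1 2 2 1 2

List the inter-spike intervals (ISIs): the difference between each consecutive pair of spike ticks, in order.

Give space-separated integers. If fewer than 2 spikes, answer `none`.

Answer: 3 3

Derivation:
t=0: input=1 -> V=5
t=1: input=2 -> V=13
t=2: input=1 -> V=0 FIRE
t=3: input=1 -> V=5
t=4: input=1 -> V=8
t=5: input=2 -> V=0 FIRE
t=6: input=1 -> V=5
t=7: input=2 -> V=13
t=8: input=2 -> V=0 FIRE
t=9: input=1 -> V=5
t=10: input=2 -> V=13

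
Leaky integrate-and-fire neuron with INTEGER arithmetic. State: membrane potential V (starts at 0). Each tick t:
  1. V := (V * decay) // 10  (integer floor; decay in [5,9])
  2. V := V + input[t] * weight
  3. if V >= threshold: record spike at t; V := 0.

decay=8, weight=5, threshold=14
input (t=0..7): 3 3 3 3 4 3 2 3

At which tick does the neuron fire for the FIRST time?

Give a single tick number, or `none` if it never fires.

Answer: 0

Derivation:
t=0: input=3 -> V=0 FIRE
t=1: input=3 -> V=0 FIRE
t=2: input=3 -> V=0 FIRE
t=3: input=3 -> V=0 FIRE
t=4: input=4 -> V=0 FIRE
t=5: input=3 -> V=0 FIRE
t=6: input=2 -> V=10
t=7: input=3 -> V=0 FIRE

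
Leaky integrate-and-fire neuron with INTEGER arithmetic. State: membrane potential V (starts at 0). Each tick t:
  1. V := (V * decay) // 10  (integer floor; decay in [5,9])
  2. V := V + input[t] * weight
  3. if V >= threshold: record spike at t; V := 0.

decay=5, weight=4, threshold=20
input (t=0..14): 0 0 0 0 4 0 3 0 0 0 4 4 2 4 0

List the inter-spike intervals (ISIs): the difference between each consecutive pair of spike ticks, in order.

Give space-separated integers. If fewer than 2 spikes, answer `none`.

Answer: 2

Derivation:
t=0: input=0 -> V=0
t=1: input=0 -> V=0
t=2: input=0 -> V=0
t=3: input=0 -> V=0
t=4: input=4 -> V=16
t=5: input=0 -> V=8
t=6: input=3 -> V=16
t=7: input=0 -> V=8
t=8: input=0 -> V=4
t=9: input=0 -> V=2
t=10: input=4 -> V=17
t=11: input=4 -> V=0 FIRE
t=12: input=2 -> V=8
t=13: input=4 -> V=0 FIRE
t=14: input=0 -> V=0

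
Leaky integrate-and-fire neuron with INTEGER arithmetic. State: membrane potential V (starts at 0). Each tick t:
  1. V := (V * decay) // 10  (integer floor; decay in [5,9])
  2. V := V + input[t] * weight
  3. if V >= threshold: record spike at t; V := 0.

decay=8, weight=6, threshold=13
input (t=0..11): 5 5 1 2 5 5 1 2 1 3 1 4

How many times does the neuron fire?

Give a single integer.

Answer: 8

Derivation:
t=0: input=5 -> V=0 FIRE
t=1: input=5 -> V=0 FIRE
t=2: input=1 -> V=6
t=3: input=2 -> V=0 FIRE
t=4: input=5 -> V=0 FIRE
t=5: input=5 -> V=0 FIRE
t=6: input=1 -> V=6
t=7: input=2 -> V=0 FIRE
t=8: input=1 -> V=6
t=9: input=3 -> V=0 FIRE
t=10: input=1 -> V=6
t=11: input=4 -> V=0 FIRE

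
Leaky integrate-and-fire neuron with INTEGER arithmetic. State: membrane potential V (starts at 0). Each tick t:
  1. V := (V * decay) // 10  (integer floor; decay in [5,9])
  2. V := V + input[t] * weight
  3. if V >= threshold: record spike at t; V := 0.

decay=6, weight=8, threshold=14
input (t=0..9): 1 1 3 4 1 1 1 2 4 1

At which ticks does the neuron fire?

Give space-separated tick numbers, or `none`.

Answer: 2 3 6 7 8

Derivation:
t=0: input=1 -> V=8
t=1: input=1 -> V=12
t=2: input=3 -> V=0 FIRE
t=3: input=4 -> V=0 FIRE
t=4: input=1 -> V=8
t=5: input=1 -> V=12
t=6: input=1 -> V=0 FIRE
t=7: input=2 -> V=0 FIRE
t=8: input=4 -> V=0 FIRE
t=9: input=1 -> V=8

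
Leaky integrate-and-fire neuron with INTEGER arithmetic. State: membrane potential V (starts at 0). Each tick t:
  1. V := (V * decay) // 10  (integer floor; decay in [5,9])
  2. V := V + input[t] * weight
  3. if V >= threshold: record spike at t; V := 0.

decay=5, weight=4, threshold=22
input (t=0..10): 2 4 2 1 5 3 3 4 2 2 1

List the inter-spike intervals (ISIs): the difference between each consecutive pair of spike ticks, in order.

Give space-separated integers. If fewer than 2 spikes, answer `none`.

Answer: 3

Derivation:
t=0: input=2 -> V=8
t=1: input=4 -> V=20
t=2: input=2 -> V=18
t=3: input=1 -> V=13
t=4: input=5 -> V=0 FIRE
t=5: input=3 -> V=12
t=6: input=3 -> V=18
t=7: input=4 -> V=0 FIRE
t=8: input=2 -> V=8
t=9: input=2 -> V=12
t=10: input=1 -> V=10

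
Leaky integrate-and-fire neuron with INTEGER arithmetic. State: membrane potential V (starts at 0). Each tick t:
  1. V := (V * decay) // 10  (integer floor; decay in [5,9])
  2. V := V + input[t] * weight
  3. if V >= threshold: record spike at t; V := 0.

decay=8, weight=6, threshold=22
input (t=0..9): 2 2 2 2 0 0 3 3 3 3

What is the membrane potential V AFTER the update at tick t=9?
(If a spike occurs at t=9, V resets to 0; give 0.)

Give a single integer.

Answer: 18

Derivation:
t=0: input=2 -> V=12
t=1: input=2 -> V=21
t=2: input=2 -> V=0 FIRE
t=3: input=2 -> V=12
t=4: input=0 -> V=9
t=5: input=0 -> V=7
t=6: input=3 -> V=0 FIRE
t=7: input=3 -> V=18
t=8: input=3 -> V=0 FIRE
t=9: input=3 -> V=18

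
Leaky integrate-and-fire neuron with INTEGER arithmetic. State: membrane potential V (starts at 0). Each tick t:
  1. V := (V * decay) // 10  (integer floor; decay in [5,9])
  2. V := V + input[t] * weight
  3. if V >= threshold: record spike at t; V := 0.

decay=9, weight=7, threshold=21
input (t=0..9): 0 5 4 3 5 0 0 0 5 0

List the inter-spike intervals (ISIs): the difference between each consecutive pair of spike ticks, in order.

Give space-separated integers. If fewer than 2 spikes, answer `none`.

t=0: input=0 -> V=0
t=1: input=5 -> V=0 FIRE
t=2: input=4 -> V=0 FIRE
t=3: input=3 -> V=0 FIRE
t=4: input=5 -> V=0 FIRE
t=5: input=0 -> V=0
t=6: input=0 -> V=0
t=7: input=0 -> V=0
t=8: input=5 -> V=0 FIRE
t=9: input=0 -> V=0

Answer: 1 1 1 4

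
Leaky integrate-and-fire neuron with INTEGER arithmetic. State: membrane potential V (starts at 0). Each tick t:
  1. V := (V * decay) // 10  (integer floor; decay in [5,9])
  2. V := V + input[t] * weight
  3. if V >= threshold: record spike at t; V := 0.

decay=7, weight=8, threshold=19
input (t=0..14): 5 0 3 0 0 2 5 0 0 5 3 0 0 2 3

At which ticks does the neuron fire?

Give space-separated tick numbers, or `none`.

t=0: input=5 -> V=0 FIRE
t=1: input=0 -> V=0
t=2: input=3 -> V=0 FIRE
t=3: input=0 -> V=0
t=4: input=0 -> V=0
t=5: input=2 -> V=16
t=6: input=5 -> V=0 FIRE
t=7: input=0 -> V=0
t=8: input=0 -> V=0
t=9: input=5 -> V=0 FIRE
t=10: input=3 -> V=0 FIRE
t=11: input=0 -> V=0
t=12: input=0 -> V=0
t=13: input=2 -> V=16
t=14: input=3 -> V=0 FIRE

Answer: 0 2 6 9 10 14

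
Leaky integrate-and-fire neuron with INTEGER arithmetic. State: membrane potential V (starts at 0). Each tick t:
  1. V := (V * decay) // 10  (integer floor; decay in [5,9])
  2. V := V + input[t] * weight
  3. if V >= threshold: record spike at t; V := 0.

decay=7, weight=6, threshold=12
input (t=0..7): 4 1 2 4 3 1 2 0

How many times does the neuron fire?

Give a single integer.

t=0: input=4 -> V=0 FIRE
t=1: input=1 -> V=6
t=2: input=2 -> V=0 FIRE
t=3: input=4 -> V=0 FIRE
t=4: input=3 -> V=0 FIRE
t=5: input=1 -> V=6
t=6: input=2 -> V=0 FIRE
t=7: input=0 -> V=0

Answer: 5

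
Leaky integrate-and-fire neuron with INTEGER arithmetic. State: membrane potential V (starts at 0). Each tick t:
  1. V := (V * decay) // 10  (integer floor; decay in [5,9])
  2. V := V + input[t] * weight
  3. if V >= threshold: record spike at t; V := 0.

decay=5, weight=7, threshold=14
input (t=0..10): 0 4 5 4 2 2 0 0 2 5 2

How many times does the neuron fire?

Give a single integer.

t=0: input=0 -> V=0
t=1: input=4 -> V=0 FIRE
t=2: input=5 -> V=0 FIRE
t=3: input=4 -> V=0 FIRE
t=4: input=2 -> V=0 FIRE
t=5: input=2 -> V=0 FIRE
t=6: input=0 -> V=0
t=7: input=0 -> V=0
t=8: input=2 -> V=0 FIRE
t=9: input=5 -> V=0 FIRE
t=10: input=2 -> V=0 FIRE

Answer: 8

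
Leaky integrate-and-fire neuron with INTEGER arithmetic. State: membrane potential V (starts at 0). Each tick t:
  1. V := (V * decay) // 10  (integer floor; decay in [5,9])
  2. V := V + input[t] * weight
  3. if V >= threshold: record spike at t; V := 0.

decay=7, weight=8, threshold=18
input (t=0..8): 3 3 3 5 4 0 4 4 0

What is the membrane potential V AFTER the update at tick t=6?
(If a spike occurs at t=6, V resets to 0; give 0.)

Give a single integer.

t=0: input=3 -> V=0 FIRE
t=1: input=3 -> V=0 FIRE
t=2: input=3 -> V=0 FIRE
t=3: input=5 -> V=0 FIRE
t=4: input=4 -> V=0 FIRE
t=5: input=0 -> V=0
t=6: input=4 -> V=0 FIRE
t=7: input=4 -> V=0 FIRE
t=8: input=0 -> V=0

Answer: 0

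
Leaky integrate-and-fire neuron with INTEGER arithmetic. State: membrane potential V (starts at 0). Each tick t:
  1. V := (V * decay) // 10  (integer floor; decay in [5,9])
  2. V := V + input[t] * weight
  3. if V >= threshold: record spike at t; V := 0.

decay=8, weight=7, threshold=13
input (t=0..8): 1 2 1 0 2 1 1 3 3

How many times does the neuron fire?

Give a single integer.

Answer: 4

Derivation:
t=0: input=1 -> V=7
t=1: input=2 -> V=0 FIRE
t=2: input=1 -> V=7
t=3: input=0 -> V=5
t=4: input=2 -> V=0 FIRE
t=5: input=1 -> V=7
t=6: input=1 -> V=12
t=7: input=3 -> V=0 FIRE
t=8: input=3 -> V=0 FIRE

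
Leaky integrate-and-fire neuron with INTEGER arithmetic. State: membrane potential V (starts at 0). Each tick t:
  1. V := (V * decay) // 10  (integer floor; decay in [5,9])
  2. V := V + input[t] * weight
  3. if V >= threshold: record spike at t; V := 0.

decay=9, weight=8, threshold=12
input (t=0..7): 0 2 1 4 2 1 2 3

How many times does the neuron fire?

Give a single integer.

Answer: 5

Derivation:
t=0: input=0 -> V=0
t=1: input=2 -> V=0 FIRE
t=2: input=1 -> V=8
t=3: input=4 -> V=0 FIRE
t=4: input=2 -> V=0 FIRE
t=5: input=1 -> V=8
t=6: input=2 -> V=0 FIRE
t=7: input=3 -> V=0 FIRE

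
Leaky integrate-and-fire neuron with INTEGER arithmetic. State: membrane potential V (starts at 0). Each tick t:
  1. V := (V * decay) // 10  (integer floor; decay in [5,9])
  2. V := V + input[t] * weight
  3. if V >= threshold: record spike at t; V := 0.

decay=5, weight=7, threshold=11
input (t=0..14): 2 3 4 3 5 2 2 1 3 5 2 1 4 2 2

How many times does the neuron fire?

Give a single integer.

Answer: 13

Derivation:
t=0: input=2 -> V=0 FIRE
t=1: input=3 -> V=0 FIRE
t=2: input=4 -> V=0 FIRE
t=3: input=3 -> V=0 FIRE
t=4: input=5 -> V=0 FIRE
t=5: input=2 -> V=0 FIRE
t=6: input=2 -> V=0 FIRE
t=7: input=1 -> V=7
t=8: input=3 -> V=0 FIRE
t=9: input=5 -> V=0 FIRE
t=10: input=2 -> V=0 FIRE
t=11: input=1 -> V=7
t=12: input=4 -> V=0 FIRE
t=13: input=2 -> V=0 FIRE
t=14: input=2 -> V=0 FIRE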